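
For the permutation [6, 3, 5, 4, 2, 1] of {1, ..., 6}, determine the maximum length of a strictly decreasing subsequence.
5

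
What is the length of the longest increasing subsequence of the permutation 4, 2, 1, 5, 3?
2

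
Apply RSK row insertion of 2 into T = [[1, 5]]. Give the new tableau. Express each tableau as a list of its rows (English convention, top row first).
In row 1, 2 replaces 5 (the leftmost entry greater than 2); 5 is bumped to row 2. 5 starts a new row 2. The new tableau is [[1, 2], [5]].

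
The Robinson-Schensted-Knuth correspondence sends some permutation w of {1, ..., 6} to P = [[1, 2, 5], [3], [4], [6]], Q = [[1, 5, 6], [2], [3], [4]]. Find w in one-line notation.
Reverse the RSK construction: for i from n down to 1, find the cell of Q containing i, remove the entry at that cell from P, and reverse-bump it up through P; the value ejected from row 1 is w(i).

Step i=6: Q has 6 at row 1, column 3; remove that cell from P, ejecting 5. So w(6) = 5. P is now [[1, 2], [3], [4], [6]].
Step i=5: Q has 5 at row 1, column 2; remove that cell from P, ejecting 2. So w(5) = 2. P is now [[1], [3], [4], [6]].
Step i=4: Q has 4 at row 4, column 1; remove 6 from row 4 of P and reverse-bump: 6 enters row 3 and ejects 4; 4 enters row 2 and ejects 3; 3 enters row 1 and ejects 1. So w(4) = 1. P is now [[3], [4], [6]].
Step i=3: Q has 3 at row 3, column 1; remove 6 from row 3 of P and reverse-bump: 6 enters row 2 and ejects 4; 4 enters row 1 and ejects 3. So w(3) = 3. P is now [[4], [6]].
Step i=2: Q has 2 at row 2, column 1; remove 6 from row 2 of P and reverse-bump: 6 enters row 1 and ejects 4. So w(2) = 4. P is now [[6]].
Step i=1: Q has 1 at row 1, column 1; remove that cell from P, ejecting 6. So w(1) = 6. P is now [].

So w = 6 4 3 1 2 5.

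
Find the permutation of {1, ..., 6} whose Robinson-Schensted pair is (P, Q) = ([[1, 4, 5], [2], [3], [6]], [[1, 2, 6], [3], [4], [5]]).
3 6 4 2 1 5

Reverse the RSK construction: for i from n down to 1, find the cell of Q containing i, remove the entry at that cell from P, and reverse-bump it up through P; the value ejected from row 1 is w(i).

Step i=6: Q has 6 at row 1, column 3; remove that cell from P, ejecting 5. So w(6) = 5. P is now [[1, 4], [2], [3], [6]].
Step i=5: Q has 5 at row 4, column 1; remove 6 from row 4 of P and reverse-bump: 6 enters row 3 and ejects 3; 3 enters row 2 and ejects 2; 2 enters row 1 and ejects 1. So w(5) = 1. P is now [[2, 4], [3], [6]].
Step i=4: Q has 4 at row 3, column 1; remove 6 from row 3 of P and reverse-bump: 6 enters row 2 and ejects 3; 3 enters row 1 and ejects 2. So w(4) = 2. P is now [[3, 4], [6]].
Step i=3: Q has 3 at row 2, column 1; remove 6 from row 2 of P and reverse-bump: 6 enters row 1 and ejects 4. So w(3) = 4. P is now [[3, 6]].
Step i=2: Q has 2 at row 1, column 2; remove that cell from P, ejecting 6. So w(2) = 6. P is now [[3]].
Step i=1: Q has 1 at row 1, column 1; remove that cell from P, ejecting 3. So w(1) = 3. P is now [].

So w = 3 6 4 2 1 5.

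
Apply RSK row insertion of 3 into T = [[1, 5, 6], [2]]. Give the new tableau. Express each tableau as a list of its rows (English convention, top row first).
In row 1, 3 replaces 5 (the leftmost entry greater than 3); 5 is bumped to row 2. 5 is appended to row 2. The new tableau is [[1, 3, 6], [2, 5]].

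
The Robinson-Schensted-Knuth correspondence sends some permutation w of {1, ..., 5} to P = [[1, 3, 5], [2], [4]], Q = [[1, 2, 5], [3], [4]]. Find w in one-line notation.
Reverse the RSK construction: for i from n down to 1, find the cell of Q containing i, remove the entry at that cell from P, and reverse-bump it up through P; the value ejected from row 1 is w(i).

Step i=5: Q has 5 at row 1, column 3; remove that cell from P, ejecting 5. So w(5) = 5. P is now [[1, 3], [2], [4]].
Step i=4: Q has 4 at row 3, column 1; remove 4 from row 3 of P and reverse-bump: 4 enters row 2 and ejects 2; 2 enters row 1 and ejects 1. So w(4) = 1. P is now [[2, 3], [4]].
Step i=3: Q has 3 at row 2, column 1; remove 4 from row 2 of P and reverse-bump: 4 enters row 1 and ejects 3. So w(3) = 3. P is now [[2, 4]].
Step i=2: Q has 2 at row 1, column 2; remove that cell from P, ejecting 4. So w(2) = 4. P is now [[2]].
Step i=1: Q has 1 at row 1, column 1; remove that cell from P, ejecting 2. So w(1) = 2. P is now [].

So w = 2 4 3 1 5.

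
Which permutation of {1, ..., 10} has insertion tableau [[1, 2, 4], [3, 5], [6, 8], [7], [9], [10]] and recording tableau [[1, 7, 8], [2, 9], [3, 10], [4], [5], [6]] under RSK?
Reverse the RSK construction: for i from n down to 1, find the cell of Q containing i, remove the entry at that cell from P, and reverse-bump it up through P; the value ejected from row 1 is w(i).

Step i=10: Q has 10 at row 3, column 2; remove 8 from row 3 of P and reverse-bump: 8 enters row 2 and ejects 5; 5 enters row 1 and ejects 4. So w(10) = 4. P is now [[1, 2, 5], [3, 8], [6], [7], [9], [10]].
Step i=9: Q has 9 at row 2, column 2; remove 8 from row 2 of P and reverse-bump: 8 enters row 1 and ejects 5. So w(9) = 5. P is now [[1, 2, 8], [3], [6], [7], [9], [10]].
Step i=8: Q has 8 at row 1, column 3; remove that cell from P, ejecting 8. So w(8) = 8. P is now [[1, 2], [3], [6], [7], [9], [10]].
Step i=7: Q has 7 at row 1, column 2; remove that cell from P, ejecting 2. So w(7) = 2. P is now [[1], [3], [6], [7], [9], [10]].
Step i=6: Q has 6 at row 6, column 1; remove 10 from row 6 of P and reverse-bump: 10 enters row 5 and ejects 9; 9 enters row 4 and ejects 7; 7 enters row 3 and ejects 6; 6 enters row 2 and ejects 3; 3 enters row 1 and ejects 1. So w(6) = 1. P is now [[3], [6], [7], [9], [10]].
Step i=5: Q has 5 at row 5, column 1; remove 10 from row 5 of P and reverse-bump: 10 enters row 4 and ejects 9; 9 enters row 3 and ejects 7; 7 enters row 2 and ejects 6; 6 enters row 1 and ejects 3. So w(5) = 3. P is now [[6], [7], [9], [10]].
Step i=4: Q has 4 at row 4, column 1; remove 10 from row 4 of P and reverse-bump: 10 enters row 3 and ejects 9; 9 enters row 2 and ejects 7; 7 enters row 1 and ejects 6. So w(4) = 6. P is now [[7], [9], [10]].
Step i=3: Q has 3 at row 3, column 1; remove 10 from row 3 of P and reverse-bump: 10 enters row 2 and ejects 9; 9 enters row 1 and ejects 7. So w(3) = 7. P is now [[9], [10]].
Step i=2: Q has 2 at row 2, column 1; remove 10 from row 2 of P and reverse-bump: 10 enters row 1 and ejects 9. So w(2) = 9. P is now [[10]].
Step i=1: Q has 1 at row 1, column 1; remove that cell from P, ejecting 10. So w(1) = 10. P is now [].

So w = 10 9 7 6 3 1 2 8 5 4.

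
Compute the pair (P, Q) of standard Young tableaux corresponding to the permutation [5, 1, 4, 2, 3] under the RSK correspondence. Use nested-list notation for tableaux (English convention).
P = [[1, 2, 3], [4], [5]], Q = [[1, 3, 5], [2], [4]]

Insert each entry of the permutation into P by Schensted row insertion, recording in Q the position of each new cell.

Insert 5: appended to row 1. P = [[5]].
Insert 1: 1 bumps 5 from row 1; 5 starts row 2. P = [[1], [5]].
Insert 4: appended to row 1. P = [[1, 4], [5]].
Insert 2: 2 bumps 4 from row 1; 4 bumps 5 from row 2; 5 starts row 3. P = [[1, 2], [4], [5]].
Insert 3: appended to row 1. P = [[1, 2, 3], [4], [5]].

So P = [[1, 2, 3], [4], [5]], Q = [[1, 3, 5], [2], [4]].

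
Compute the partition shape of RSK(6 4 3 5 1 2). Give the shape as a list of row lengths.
RSK row insertion gives P = [[1, 2], [3, 5], [4], [6]], which has shape [2, 2, 1, 1].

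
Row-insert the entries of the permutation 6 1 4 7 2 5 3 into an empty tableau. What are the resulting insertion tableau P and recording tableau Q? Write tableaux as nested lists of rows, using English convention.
Insert each entry of the permutation into P by Schensted row insertion, recording in Q the position of each new cell.

Insert 6: appended to row 1. P = [[6]].
Insert 1: 1 bumps 6 from row 1; 6 starts row 2. P = [[1], [6]].
Insert 4: appended to row 1. P = [[1, 4], [6]].
Insert 7: appended to row 1. P = [[1, 4, 7], [6]].
Insert 2: 2 bumps 4 from row 1; 4 bumps 6 from row 2; 6 starts row 3. P = [[1, 2, 7], [4], [6]].
Insert 5: 5 bumps 7 from row 1; 7 appends to row 2. P = [[1, 2, 5], [4, 7], [6]].
Insert 3: 3 bumps 5 from row 1; 5 bumps 7 from row 2; 7 appends to row 3. P = [[1, 2, 3], [4, 5], [6, 7]].

So P = [[1, 2, 3], [4, 5], [6, 7]], Q = [[1, 3, 4], [2, 6], [5, 7]].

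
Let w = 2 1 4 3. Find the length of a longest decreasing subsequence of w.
2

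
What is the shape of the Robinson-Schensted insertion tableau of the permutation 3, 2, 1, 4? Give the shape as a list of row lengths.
[2, 1, 1]

Row-insert each entry into an empty tableau.

After inserting 3: P = [[3]].
After inserting 2: P = [[2], [3]].
After inserting 1: P = [[1], [2], [3]].
After inserting 4: P = [[1, 4], [2], [3]].

The final insertion tableau P = [[1, 4], [2], [3]] has shape [2, 1, 1].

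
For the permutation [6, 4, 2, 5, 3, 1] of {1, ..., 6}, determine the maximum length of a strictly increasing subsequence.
2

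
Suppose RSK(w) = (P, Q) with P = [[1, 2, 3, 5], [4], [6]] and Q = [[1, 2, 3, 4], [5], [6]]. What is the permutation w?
1 2 4 6 5 3

Reverse RSK: for i = n, n-1, ..., 1, locate i in Q, remove the corresponding corner cell from P, and reverse-bump its entry up through P; the value ejected from row 1 is w(i).

So w = 1 2 4 6 5 3.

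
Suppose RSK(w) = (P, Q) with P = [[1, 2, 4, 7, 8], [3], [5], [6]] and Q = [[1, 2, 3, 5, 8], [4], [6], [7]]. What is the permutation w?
Reverse the RSK construction: for i from n down to 1, find the cell of Q containing i, remove the entry at that cell from P, and reverse-bump it up through P; the value ejected from row 1 is w(i).

Step i=8: Q has 8 at row 1, column 5; remove that cell from P, ejecting 8. So w(8) = 8. P is now [[1, 2, 4, 7], [3], [5], [6]].
Step i=7: Q has 7 at row 4, column 1; remove 6 from row 4 of P and reverse-bump: 6 enters row 3 and ejects 5; 5 enters row 2 and ejects 3; 3 enters row 1 and ejects 2. So w(7) = 2. P is now [[1, 3, 4, 7], [5], [6]].
Step i=6: Q has 6 at row 3, column 1; remove 6 from row 3 of P and reverse-bump: 6 enters row 2 and ejects 5; 5 enters row 1 and ejects 4. So w(6) = 4. P is now [[1, 3, 5, 7], [6]].
Step i=5: Q has 5 at row 1, column 4; remove that cell from P, ejecting 7. So w(5) = 7. P is now [[1, 3, 5], [6]].
Step i=4: Q has 4 at row 2, column 1; remove 6 from row 2 of P and reverse-bump: 6 enters row 1 and ejects 5. So w(4) = 5. P is now [[1, 3, 6]].
Step i=3: Q has 3 at row 1, column 3; remove that cell from P, ejecting 6. So w(3) = 6. P is now [[1, 3]].
Step i=2: Q has 2 at row 1, column 2; remove that cell from P, ejecting 3. So w(2) = 3. P is now [[1]].
Step i=1: Q has 1 at row 1, column 1; remove that cell from P, ejecting 1. So w(1) = 1. P is now [].

So w = 1 3 6 5 7 4 2 8.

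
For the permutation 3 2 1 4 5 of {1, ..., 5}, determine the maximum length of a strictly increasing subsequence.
3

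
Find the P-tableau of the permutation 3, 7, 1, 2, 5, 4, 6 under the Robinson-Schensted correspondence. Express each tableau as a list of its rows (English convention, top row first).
P = [[1, 2, 4, 6], [3, 5], [7]]

Insert 3: appended to row 1. P = [[3]].
Insert 7: appended to row 1. P = [[3, 7]].
Insert 1: 1 bumps 3 from row 1; 3 starts row 2. P = [[1, 7], [3]].
Insert 2: 2 bumps 7 from row 1; 7 appends to row 2. P = [[1, 2], [3, 7]].
Insert 5: appended to row 1. P = [[1, 2, 5], [3, 7]].
Insert 4: 4 bumps 5 from row 1; 5 bumps 7 from row 2; 7 starts row 3. P = [[1, 2, 4], [3, 5], [7]].
Insert 6: appended to row 1. P = [[1, 2, 4, 6], [3, 5], [7]].

So P = [[1, 2, 4, 6], [3, 5], [7]].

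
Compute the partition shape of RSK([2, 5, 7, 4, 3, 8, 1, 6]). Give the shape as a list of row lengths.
RSK row insertion gives P = [[1, 3, 6, 8], [2, 7], [4], [5]], which has shape [4, 2, 1, 1].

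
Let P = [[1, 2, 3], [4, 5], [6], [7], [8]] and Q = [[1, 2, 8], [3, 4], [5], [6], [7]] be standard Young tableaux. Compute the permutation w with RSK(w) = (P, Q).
4 8 1 7 6 5 2 3

Reverse the RSK construction: for i from n down to 1, find the cell of Q containing i, remove the entry at that cell from P, and reverse-bump it up through P; the value ejected from row 1 is w(i).

Step i=8: Q has 8 at row 1, column 3; remove that cell from P, ejecting 3. So w(8) = 3. P is now [[1, 2], [4, 5], [6], [7], [8]].
Step i=7: Q has 7 at row 5, column 1; remove 8 from row 5 of P and reverse-bump: 8 enters row 4 and ejects 7; 7 enters row 3 and ejects 6; 6 enters row 2 and ejects 5; 5 enters row 1 and ejects 2. So w(7) = 2. P is now [[1, 5], [4, 6], [7], [8]].
Step i=6: Q has 6 at row 4, column 1; remove 8 from row 4 of P and reverse-bump: 8 enters row 3 and ejects 7; 7 enters row 2 and ejects 6; 6 enters row 1 and ejects 5. So w(6) = 5. P is now [[1, 6], [4, 7], [8]].
Step i=5: Q has 5 at row 3, column 1; remove 8 from row 3 of P and reverse-bump: 8 enters row 2 and ejects 7; 7 enters row 1 and ejects 6. So w(5) = 6. P is now [[1, 7], [4, 8]].
Step i=4: Q has 4 at row 2, column 2; remove 8 from row 2 of P and reverse-bump: 8 enters row 1 and ejects 7. So w(4) = 7. P is now [[1, 8], [4]].
Step i=3: Q has 3 at row 2, column 1; remove 4 from row 2 of P and reverse-bump: 4 enters row 1 and ejects 1. So w(3) = 1. P is now [[4, 8]].
Step i=2: Q has 2 at row 1, column 2; remove that cell from P, ejecting 8. So w(2) = 8. P is now [[4]].
Step i=1: Q has 1 at row 1, column 1; remove that cell from P, ejecting 4. So w(1) = 4. P is now [].

So w = 4 8 1 7 6 5 2 3.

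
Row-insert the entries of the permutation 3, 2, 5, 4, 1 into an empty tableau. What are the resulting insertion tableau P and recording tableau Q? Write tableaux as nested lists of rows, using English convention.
Insert each entry of the permutation into P by Schensted row insertion, recording in Q the position of each new cell.

Insert 3: appended to row 1. P = [[3]].
Insert 2: 2 bumps 3 from row 1; 3 starts row 2. P = [[2], [3]].
Insert 5: appended to row 1. P = [[2, 5], [3]].
Insert 4: 4 bumps 5 from row 1; 5 appends to row 2. P = [[2, 4], [3, 5]].
Insert 1: 1 bumps 2 from row 1; 2 bumps 3 from row 2; 3 starts row 3. P = [[1, 4], [2, 5], [3]].

So P = [[1, 4], [2, 5], [3]], Q = [[1, 3], [2, 4], [5]].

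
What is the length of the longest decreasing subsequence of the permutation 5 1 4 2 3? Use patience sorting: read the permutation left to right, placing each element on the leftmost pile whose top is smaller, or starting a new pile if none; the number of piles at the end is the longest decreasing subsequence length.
3

5: new pile. tops = [5]
1: new pile. tops = [5, 1]
4: onto pile 2 (replacing 1). tops = [5, 4]
2: new pile. tops = [5, 4, 2]
3: onto pile 3 (replacing 2). tops = [5, 4, 3]

3 piles, so the longest decreasing subsequence has length 3.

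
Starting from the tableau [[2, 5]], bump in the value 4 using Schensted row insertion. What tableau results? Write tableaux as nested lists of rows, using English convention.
In row 1, 4 replaces 5 (the leftmost entry greater than 4); 5 is bumped to row 2. 5 starts a new row 2. The new tableau is [[2, 4], [5]].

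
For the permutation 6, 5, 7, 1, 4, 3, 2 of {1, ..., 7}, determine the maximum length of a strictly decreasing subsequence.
5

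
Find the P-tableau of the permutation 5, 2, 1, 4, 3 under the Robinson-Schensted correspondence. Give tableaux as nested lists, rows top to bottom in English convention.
P = [[1, 3], [2, 4], [5]]

After inserting 5: P = [[5]].
After inserting 2: P = [[2], [5]].
After inserting 1: P = [[1], [2], [5]].
After inserting 4: P = [[1, 4], [2], [5]].
After inserting 3: P = [[1, 3], [2, 4], [5]].

So P = [[1, 3], [2, 4], [5]].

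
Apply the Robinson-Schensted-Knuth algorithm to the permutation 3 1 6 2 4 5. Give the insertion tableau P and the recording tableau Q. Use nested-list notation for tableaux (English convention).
Insert each entry of the permutation into P by Schensted row insertion, recording in Q the position of each new cell.

Insert 3: appended to row 1. P = [[3]].
Insert 1: 1 bumps 3 from row 1; 3 starts row 2. P = [[1], [3]].
Insert 6: appended to row 1. P = [[1, 6], [3]].
Insert 2: 2 bumps 6 from row 1; 6 appends to row 2. P = [[1, 2], [3, 6]].
Insert 4: appended to row 1. P = [[1, 2, 4], [3, 6]].
Insert 5: appended to row 1. P = [[1, 2, 4, 5], [3, 6]].

So P = [[1, 2, 4, 5], [3, 6]], Q = [[1, 3, 5, 6], [2, 4]].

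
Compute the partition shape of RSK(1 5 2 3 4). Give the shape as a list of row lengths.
[4, 1]

RSK row insertion gives P = [[1, 2, 3, 4], [5]], which has shape [4, 1].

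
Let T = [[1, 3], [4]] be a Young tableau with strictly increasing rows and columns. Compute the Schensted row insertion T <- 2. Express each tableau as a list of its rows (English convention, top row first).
[[1, 2], [3], [4]]

In row 1, 2 replaces 3 (the leftmost entry greater than 2); 3 is bumped to row 2. In row 2, 3 replaces 4 (the leftmost entry greater than 3); 4 is bumped to row 3. 4 starts a new row 3. The new tableau is [[1, 2], [3], [4]].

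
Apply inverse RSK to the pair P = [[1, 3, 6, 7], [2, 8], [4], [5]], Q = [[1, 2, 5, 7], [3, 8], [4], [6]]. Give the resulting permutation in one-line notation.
2 5 4 3 6 1 8 7

Reverse the RSK construction: for i from n down to 1, find the cell of Q containing i, remove the entry at that cell from P, and reverse-bump it up through P; the value ejected from row 1 is w(i).

Step i=8: Q has 8 at row 2, column 2; remove 8 from row 2 of P and reverse-bump: 8 enters row 1 and ejects 7. So w(8) = 7. P is now [[1, 3, 6, 8], [2], [4], [5]].
Step i=7: Q has 7 at row 1, column 4; remove that cell from P, ejecting 8. So w(7) = 8. P is now [[1, 3, 6], [2], [4], [5]].
Step i=6: Q has 6 at row 4, column 1; remove 5 from row 4 of P and reverse-bump: 5 enters row 3 and ejects 4; 4 enters row 2 and ejects 2; 2 enters row 1 and ejects 1. So w(6) = 1. P is now [[2, 3, 6], [4], [5]].
Step i=5: Q has 5 at row 1, column 3; remove that cell from P, ejecting 6. So w(5) = 6. P is now [[2, 3], [4], [5]].
Step i=4: Q has 4 at row 3, column 1; remove 5 from row 3 of P and reverse-bump: 5 enters row 2 and ejects 4; 4 enters row 1 and ejects 3. So w(4) = 3. P is now [[2, 4], [5]].
Step i=3: Q has 3 at row 2, column 1; remove 5 from row 2 of P and reverse-bump: 5 enters row 1 and ejects 4. So w(3) = 4. P is now [[2, 5]].
Step i=2: Q has 2 at row 1, column 2; remove that cell from P, ejecting 5. So w(2) = 5. P is now [[2]].
Step i=1: Q has 1 at row 1, column 1; remove that cell from P, ejecting 2. So w(1) = 2. P is now [].

So w = 2 5 4 3 6 1 8 7.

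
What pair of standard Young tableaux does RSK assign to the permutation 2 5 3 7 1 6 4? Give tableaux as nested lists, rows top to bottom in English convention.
Insert each entry of the permutation into P by Schensted row insertion, recording in Q the position of each new cell.

Insert 2: appended to row 1. P = [[2]].
Insert 5: appended to row 1. P = [[2, 5]].
Insert 3: 3 bumps 5 from row 1; 5 starts row 2. P = [[2, 3], [5]].
Insert 7: appended to row 1. P = [[2, 3, 7], [5]].
Insert 1: 1 bumps 2 from row 1; 2 bumps 5 from row 2; 5 starts row 3. P = [[1, 3, 7], [2], [5]].
Insert 6: 6 bumps 7 from row 1; 7 appends to row 2. P = [[1, 3, 6], [2, 7], [5]].
Insert 4: 4 bumps 6 from row 1; 6 bumps 7 from row 2; 7 appends to row 3. P = [[1, 3, 4], [2, 6], [5, 7]].

So P = [[1, 3, 4], [2, 6], [5, 7]], Q = [[1, 2, 4], [3, 6], [5, 7]].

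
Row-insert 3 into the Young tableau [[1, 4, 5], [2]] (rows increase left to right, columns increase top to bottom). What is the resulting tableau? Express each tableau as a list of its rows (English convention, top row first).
[[1, 3, 5], [2, 4]]

In row 1, 3 replaces 4 (the leftmost entry greater than 3); 4 is bumped to row 2. 4 is appended to row 2. The new tableau is [[1, 3, 5], [2, 4]].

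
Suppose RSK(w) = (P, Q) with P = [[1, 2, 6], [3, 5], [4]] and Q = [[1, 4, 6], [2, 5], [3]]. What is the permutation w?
Reverse the RSK construction: for i from n down to 1, find the cell of Q containing i, remove the entry at that cell from P, and reverse-bump it up through P; the value ejected from row 1 is w(i).

Step i=6: Q has 6 at row 1, column 3; remove that cell from P, ejecting 6. So w(6) = 6. P is now [[1, 2], [3, 5], [4]].
Step i=5: Q has 5 at row 2, column 2; remove 5 from row 2 of P and reverse-bump: 5 enters row 1 and ejects 2. So w(5) = 2. P is now [[1, 5], [3], [4]].
Step i=4: Q has 4 at row 1, column 2; remove that cell from P, ejecting 5. So w(4) = 5. P is now [[1], [3], [4]].
Step i=3: Q has 3 at row 3, column 1; remove 4 from row 3 of P and reverse-bump: 4 enters row 2 and ejects 3; 3 enters row 1 and ejects 1. So w(3) = 1. P is now [[3], [4]].
Step i=2: Q has 2 at row 2, column 1; remove 4 from row 2 of P and reverse-bump: 4 enters row 1 and ejects 3. So w(2) = 3. P is now [[4]].
Step i=1: Q has 1 at row 1, column 1; remove that cell from P, ejecting 4. So w(1) = 4. P is now [].

So w = 4 3 1 5 2 6.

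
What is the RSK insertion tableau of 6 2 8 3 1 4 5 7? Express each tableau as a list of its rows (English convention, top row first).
Insert 6: appended to row 1. P = [[6]].
Insert 2: 2 bumps 6 from row 1; 6 starts row 2. P = [[2], [6]].
Insert 8: appended to row 1. P = [[2, 8], [6]].
Insert 3: 3 bumps 8 from row 1; 8 appends to row 2. P = [[2, 3], [6, 8]].
Insert 1: 1 bumps 2 from row 1; 2 bumps 6 from row 2; 6 starts row 3. P = [[1, 3], [2, 8], [6]].
Insert 4: appended to row 1. P = [[1, 3, 4], [2, 8], [6]].
Insert 5: appended to row 1. P = [[1, 3, 4, 5], [2, 8], [6]].
Insert 7: appended to row 1. P = [[1, 3, 4, 5, 7], [2, 8], [6]].

So P = [[1, 3, 4, 5, 7], [2, 8], [6]].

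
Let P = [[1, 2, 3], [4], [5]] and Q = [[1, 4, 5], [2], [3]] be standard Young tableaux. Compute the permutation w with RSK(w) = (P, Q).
Reverse the RSK construction: for i from n down to 1, find the cell of Q containing i, remove the entry at that cell from P, and reverse-bump it up through P; the value ejected from row 1 is w(i).

Step i=5: Q has 5 at row 1, column 3; remove that cell from P, ejecting 3. So w(5) = 3. P is now [[1, 2], [4], [5]].
Step i=4: Q has 4 at row 1, column 2; remove that cell from P, ejecting 2. So w(4) = 2. P is now [[1], [4], [5]].
Step i=3: Q has 3 at row 3, column 1; remove 5 from row 3 of P and reverse-bump: 5 enters row 2 and ejects 4; 4 enters row 1 and ejects 1. So w(3) = 1. P is now [[4], [5]].
Step i=2: Q has 2 at row 2, column 1; remove 5 from row 2 of P and reverse-bump: 5 enters row 1 and ejects 4. So w(2) = 4. P is now [[5]].
Step i=1: Q has 1 at row 1, column 1; remove that cell from P, ejecting 5. So w(1) = 5. P is now [].

So w = 5 4 1 2 3.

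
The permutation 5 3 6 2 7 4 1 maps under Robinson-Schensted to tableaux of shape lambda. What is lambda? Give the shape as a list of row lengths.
RSK row insertion gives P = [[1, 4, 7], [2, 6], [3], [5]], which has shape [3, 2, 1, 1].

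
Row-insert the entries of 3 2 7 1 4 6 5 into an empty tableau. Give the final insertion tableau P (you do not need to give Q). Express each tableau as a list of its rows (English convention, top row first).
Insert 3: appended to row 1. P = [[3]].
Insert 2: 2 bumps 3 from row 1; 3 starts row 2. P = [[2], [3]].
Insert 7: appended to row 1. P = [[2, 7], [3]].
Insert 1: 1 bumps 2 from row 1; 2 bumps 3 from row 2; 3 starts row 3. P = [[1, 7], [2], [3]].
Insert 4: 4 bumps 7 from row 1; 7 appends to row 2. P = [[1, 4], [2, 7], [3]].
Insert 6: appended to row 1. P = [[1, 4, 6], [2, 7], [3]].
Insert 5: 5 bumps 6 from row 1; 6 bumps 7 from row 2; 7 appends to row 3. P = [[1, 4, 5], [2, 6], [3, 7]].

So P = [[1, 4, 5], [2, 6], [3, 7]].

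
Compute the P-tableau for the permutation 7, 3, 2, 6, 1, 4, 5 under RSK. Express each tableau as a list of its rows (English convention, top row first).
P = [[1, 4, 5], [2, 6], [3], [7]]

Insert 7: appended to row 1. P = [[7]].
Insert 3: 3 bumps 7 from row 1; 7 starts row 2. P = [[3], [7]].
Insert 2: 2 bumps 3 from row 1; 3 bumps 7 from row 2; 7 starts row 3. P = [[2], [3], [7]].
Insert 6: appended to row 1. P = [[2, 6], [3], [7]].
Insert 1: 1 bumps 2 from row 1; 2 bumps 3 from row 2; 3 bumps 7 from row 3; 7 starts row 4. P = [[1, 6], [2], [3], [7]].
Insert 4: 4 bumps 6 from row 1; 6 appends to row 2. P = [[1, 4], [2, 6], [3], [7]].
Insert 5: appended to row 1. P = [[1, 4, 5], [2, 6], [3], [7]].

So P = [[1, 4, 5], [2, 6], [3], [7]].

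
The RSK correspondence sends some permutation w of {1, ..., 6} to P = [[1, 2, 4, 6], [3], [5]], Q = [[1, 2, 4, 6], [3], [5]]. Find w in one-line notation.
1 5 3 4 2 6

Reverse RSK: for i = n, n-1, ..., 1, locate i in Q, remove the corresponding corner cell from P, and reverse-bump its entry up through P; the value ejected from row 1 is w(i).

So w = 1 5 3 4 2 6.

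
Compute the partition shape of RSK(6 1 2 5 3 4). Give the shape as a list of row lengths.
[4, 1, 1]

Row-insert each entry into an empty tableau.

After inserting 6: P = [[6]].
After inserting 1: P = [[1], [6]].
After inserting 2: P = [[1, 2], [6]].
After inserting 5: P = [[1, 2, 5], [6]].
After inserting 3: P = [[1, 2, 3], [5], [6]].
After inserting 4: P = [[1, 2, 3, 4], [5], [6]].

The final insertion tableau P = [[1, 2, 3, 4], [5], [6]] has shape [4, 1, 1].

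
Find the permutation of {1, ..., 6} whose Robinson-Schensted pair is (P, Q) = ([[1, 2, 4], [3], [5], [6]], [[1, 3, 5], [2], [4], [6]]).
6 1 5 3 4 2

Reverse the RSK construction: for i from n down to 1, find the cell of Q containing i, remove the entry at that cell from P, and reverse-bump it up through P; the value ejected from row 1 is w(i).

Step i=6: Q has 6 at row 4, column 1; remove 6 from row 4 of P and reverse-bump: 6 enters row 3 and ejects 5; 5 enters row 2 and ejects 3; 3 enters row 1 and ejects 2. So w(6) = 2. P is now [[1, 3, 4], [5], [6]].
Step i=5: Q has 5 at row 1, column 3; remove that cell from P, ejecting 4. So w(5) = 4. P is now [[1, 3], [5], [6]].
Step i=4: Q has 4 at row 3, column 1; remove 6 from row 3 of P and reverse-bump: 6 enters row 2 and ejects 5; 5 enters row 1 and ejects 3. So w(4) = 3. P is now [[1, 5], [6]].
Step i=3: Q has 3 at row 1, column 2; remove that cell from P, ejecting 5. So w(3) = 5. P is now [[1], [6]].
Step i=2: Q has 2 at row 2, column 1; remove 6 from row 2 of P and reverse-bump: 6 enters row 1 and ejects 1. So w(2) = 1. P is now [[6]].
Step i=1: Q has 1 at row 1, column 1; remove that cell from P, ejecting 6. So w(1) = 6. P is now [].

So w = 6 1 5 3 4 2.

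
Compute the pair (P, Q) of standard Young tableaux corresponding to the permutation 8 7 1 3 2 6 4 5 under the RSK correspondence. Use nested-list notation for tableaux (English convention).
P = [[1, 2, 4, 5], [3, 6], [7], [8]], Q = [[1, 4, 6, 8], [2, 7], [3], [5]]

Insert each entry of the permutation into P by Schensted row insertion, recording in Q the position of each new cell.

Insert 8: appended to row 1. P = [[8]].
Insert 7: 7 bumps 8 from row 1; 8 starts row 2. P = [[7], [8]].
Insert 1: 1 bumps 7 from row 1; 7 bumps 8 from row 2; 8 starts row 3. P = [[1], [7], [8]].
Insert 3: appended to row 1. P = [[1, 3], [7], [8]].
Insert 2: 2 bumps 3 from row 1; 3 bumps 7 from row 2; 7 bumps 8 from row 3; 8 starts row 4. P = [[1, 2], [3], [7], [8]].
Insert 6: appended to row 1. P = [[1, 2, 6], [3], [7], [8]].
Insert 4: 4 bumps 6 from row 1; 6 appends to row 2. P = [[1, 2, 4], [3, 6], [7], [8]].
Insert 5: appended to row 1. P = [[1, 2, 4, 5], [3, 6], [7], [8]].

So P = [[1, 2, 4, 5], [3, 6], [7], [8]], Q = [[1, 4, 6, 8], [2, 7], [3], [5]].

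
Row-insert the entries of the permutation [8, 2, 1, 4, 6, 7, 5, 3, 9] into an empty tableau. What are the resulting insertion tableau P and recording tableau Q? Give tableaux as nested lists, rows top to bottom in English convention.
Insert each entry of the permutation into P by Schensted row insertion, recording in Q the position of each new cell.

After inserting 8: P = [[8]].
After inserting 2: P = [[2], [8]].
After inserting 1: P = [[1], [2], [8]].
After inserting 4: P = [[1, 4], [2], [8]].
After inserting 6: P = [[1, 4, 6], [2], [8]].
After inserting 7: P = [[1, 4, 6, 7], [2], [8]].
After inserting 5: P = [[1, 4, 5, 7], [2, 6], [8]].
After inserting 3: P = [[1, 3, 5, 7], [2, 4], [6], [8]].
After inserting 9: P = [[1, 3, 5, 7, 9], [2, 4], [6], [8]].

So P = [[1, 3, 5, 7, 9], [2, 4], [6], [8]], Q = [[1, 4, 5, 6, 9], [2, 7], [3], [8]].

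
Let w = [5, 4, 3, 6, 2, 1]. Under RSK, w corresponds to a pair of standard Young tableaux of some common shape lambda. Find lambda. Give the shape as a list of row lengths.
[2, 1, 1, 1, 1]

Row-insert each entry into an empty tableau.

After inserting 5: P = [[5]].
After inserting 4: P = [[4], [5]].
After inserting 3: P = [[3], [4], [5]].
After inserting 6: P = [[3, 6], [4], [5]].
After inserting 2: P = [[2, 6], [3], [4], [5]].
After inserting 1: P = [[1, 6], [2], [3], [4], [5]].

The final insertion tableau P = [[1, 6], [2], [3], [4], [5]] has shape [2, 1, 1, 1, 1].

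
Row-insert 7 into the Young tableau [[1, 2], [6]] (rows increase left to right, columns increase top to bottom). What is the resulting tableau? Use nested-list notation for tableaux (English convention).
7 is larger than every entry of row 1, so it is appended to row 1. The new tableau is [[1, 2, 7], [6]].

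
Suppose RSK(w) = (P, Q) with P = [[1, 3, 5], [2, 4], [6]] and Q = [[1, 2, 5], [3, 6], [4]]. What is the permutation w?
2 6 4 1 5 3

Reverse RSK: for i = n, n-1, ..., 1, locate i in Q, remove the corresponding corner cell from P, and reverse-bump its entry up through P; the value ejected from row 1 is w(i).

So w = 2 6 4 1 5 3.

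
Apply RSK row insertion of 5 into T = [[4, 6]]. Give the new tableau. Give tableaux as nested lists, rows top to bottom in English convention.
[[4, 5], [6]]

In row 1, 5 replaces 6 (the leftmost entry greater than 5); 6 is bumped to row 2. 6 starts a new row 2. The new tableau is [[4, 5], [6]].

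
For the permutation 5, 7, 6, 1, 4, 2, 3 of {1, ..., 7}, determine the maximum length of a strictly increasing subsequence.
3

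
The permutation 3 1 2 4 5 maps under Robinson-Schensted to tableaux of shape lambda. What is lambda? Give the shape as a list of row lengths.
RSK row insertion gives P = [[1, 2, 4, 5], [3]], which has shape [4, 1].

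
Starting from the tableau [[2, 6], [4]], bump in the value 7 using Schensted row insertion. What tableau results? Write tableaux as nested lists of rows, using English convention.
7 is larger than every entry of row 1, so it is appended to row 1. The new tableau is [[2, 6, 7], [4]].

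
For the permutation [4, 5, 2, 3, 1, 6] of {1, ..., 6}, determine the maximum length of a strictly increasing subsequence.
3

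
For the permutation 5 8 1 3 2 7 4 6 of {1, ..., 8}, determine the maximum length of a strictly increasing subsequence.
4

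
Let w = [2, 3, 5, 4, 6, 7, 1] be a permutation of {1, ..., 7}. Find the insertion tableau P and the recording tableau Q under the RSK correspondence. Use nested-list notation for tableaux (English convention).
Insert each entry of the permutation into P by Schensted row insertion, recording in Q the position of each new cell.

Insert 2: appended to row 1. P = [[2]], Q = [[1]].
Insert 3: appended to row 1. P = [[2, 3]], Q = [[1, 2]].
Insert 5: appended to row 1. P = [[2, 3, 5]], Q = [[1, 2, 3]].
Insert 4: 4 bumps 5 from row 1; 5 starts row 2. P = [[2, 3, 4], [5]], Q = [[1, 2, 3], [4]].
Insert 6: appended to row 1. P = [[2, 3, 4, 6], [5]], Q = [[1, 2, 3, 5], [4]].
Insert 7: appended to row 1. P = [[2, 3, 4, 6, 7], [5]], Q = [[1, 2, 3, 5, 6], [4]].
Insert 1: 1 bumps 2 from row 1; 2 bumps 5 from row 2; 5 starts row 3. P = [[1, 3, 4, 6, 7], [2], [5]], Q = [[1, 2, 3, 5, 6], [4], [7]].

So P = [[1, 3, 4, 6, 7], [2], [5]], Q = [[1, 2, 3, 5, 6], [4], [7]].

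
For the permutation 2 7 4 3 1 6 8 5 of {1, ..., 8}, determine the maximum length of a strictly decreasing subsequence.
4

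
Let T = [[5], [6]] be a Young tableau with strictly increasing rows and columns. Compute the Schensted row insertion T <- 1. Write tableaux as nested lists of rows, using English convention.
[[1], [5], [6]]

In row 1, 1 replaces 5 (the leftmost entry greater than 1); 5 is bumped to row 2. In row 2, 5 replaces 6 (the leftmost entry greater than 5); 6 is bumped to row 3. 6 starts a new row 3. The new tableau is [[1], [5], [6]].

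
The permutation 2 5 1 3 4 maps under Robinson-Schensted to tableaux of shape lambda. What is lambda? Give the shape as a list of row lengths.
Row-insert each entry into an empty tableau.

After inserting 2: P = [[2]].
After inserting 5: P = [[2, 5]].
After inserting 1: P = [[1, 5], [2]].
After inserting 3: P = [[1, 3], [2, 5]].
After inserting 4: P = [[1, 3, 4], [2, 5]].

The final insertion tableau P = [[1, 3, 4], [2, 5]] has shape [3, 2].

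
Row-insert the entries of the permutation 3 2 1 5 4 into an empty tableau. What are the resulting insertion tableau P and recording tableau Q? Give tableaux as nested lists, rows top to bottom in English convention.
P = [[1, 4], [2, 5], [3]], Q = [[1, 4], [2, 5], [3]]

Insert each entry of the permutation into P by Schensted row insertion, recording in Q the position of each new cell.

Insert 3: appended to row 1. P = [[3]], Q = [[1]].
Insert 2: 2 bumps 3 from row 1; 3 starts row 2. P = [[2], [3]], Q = [[1], [2]].
Insert 1: 1 bumps 2 from row 1; 2 bumps 3 from row 2; 3 starts row 3. P = [[1], [2], [3]], Q = [[1], [2], [3]].
Insert 5: appended to row 1. P = [[1, 5], [2], [3]], Q = [[1, 4], [2], [3]].
Insert 4: 4 bumps 5 from row 1; 5 appends to row 2. P = [[1, 4], [2, 5], [3]], Q = [[1, 4], [2, 5], [3]].

So P = [[1, 4], [2, 5], [3]], Q = [[1, 4], [2, 5], [3]].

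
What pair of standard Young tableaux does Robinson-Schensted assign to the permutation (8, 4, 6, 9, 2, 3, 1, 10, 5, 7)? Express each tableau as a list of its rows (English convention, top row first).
Insert each entry of the permutation into P by Schensted row insertion, recording in Q the position of each new cell.

Insert 8: appended to row 1. P = [[8]].
Insert 4: 4 bumps 8 from row 1; 8 starts row 2. P = [[4], [8]].
Insert 6: appended to row 1. P = [[4, 6], [8]].
Insert 9: appended to row 1. P = [[4, 6, 9], [8]].
Insert 2: 2 bumps 4 from row 1; 4 bumps 8 from row 2; 8 starts row 3. P = [[2, 6, 9], [4], [8]].
Insert 3: 3 bumps 6 from row 1; 6 appends to row 2. P = [[2, 3, 9], [4, 6], [8]].
Insert 1: 1 bumps 2 from row 1; 2 bumps 4 from row 2; 4 bumps 8 from row 3; 8 starts row 4. P = [[1, 3, 9], [2, 6], [4], [8]].
Insert 10: appended to row 1. P = [[1, 3, 9, 10], [2, 6], [4], [8]].
Insert 5: 5 bumps 9 from row 1; 9 appends to row 2. P = [[1, 3, 5, 10], [2, 6, 9], [4], [8]].
Insert 7: 7 bumps 10 from row 1; 10 appends to row 2. P = [[1, 3, 5, 7], [2, 6, 9, 10], [4], [8]].

So P = [[1, 3, 5, 7], [2, 6, 9, 10], [4], [8]], Q = [[1, 3, 4, 8], [2, 6, 9, 10], [5], [7]].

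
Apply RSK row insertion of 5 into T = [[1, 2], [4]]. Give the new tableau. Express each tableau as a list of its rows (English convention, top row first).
[[1, 2, 5], [4]]

5 is larger than every entry of row 1, so it is appended to row 1. The new tableau is [[1, 2, 5], [4]].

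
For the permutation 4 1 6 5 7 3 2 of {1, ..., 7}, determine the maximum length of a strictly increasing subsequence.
3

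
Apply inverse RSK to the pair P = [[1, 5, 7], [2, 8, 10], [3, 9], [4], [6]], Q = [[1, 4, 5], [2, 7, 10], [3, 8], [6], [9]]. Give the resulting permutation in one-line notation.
Reverse the RSK construction: for i from n down to 1, find the cell of Q containing i, remove the entry at that cell from P, and reverse-bump it up through P; the value ejected from row 1 is w(i).

Step i=10: Q has 10 at row 2, column 3; remove 10 from row 2 of P and reverse-bump: 10 enters row 1 and ejects 7. So w(10) = 7. P is now [[1, 5, 10], [2, 8], [3, 9], [4], [6]].
Step i=9: Q has 9 at row 5, column 1; remove 6 from row 5 of P and reverse-bump: 6 enters row 4 and ejects 4; 4 enters row 3 and ejects 3; 3 enters row 2 and ejects 2; 2 enters row 1 and ejects 1. So w(9) = 1. P is now [[2, 5, 10], [3, 8], [4, 9], [6]].
Step i=8: Q has 8 at row 3, column 2; remove 9 from row 3 of P and reverse-bump: 9 enters row 2 and ejects 8; 8 enters row 1 and ejects 5. So w(8) = 5. P is now [[2, 8, 10], [3, 9], [4], [6]].
Step i=7: Q has 7 at row 2, column 2; remove 9 from row 2 of P and reverse-bump: 9 enters row 1 and ejects 8. So w(7) = 8. P is now [[2, 9, 10], [3], [4], [6]].
Step i=6: Q has 6 at row 4, column 1; remove 6 from row 4 of P and reverse-bump: 6 enters row 3 and ejects 4; 4 enters row 2 and ejects 3; 3 enters row 1 and ejects 2. So w(6) = 2. P is now [[3, 9, 10], [4], [6]].
Step i=5: Q has 5 at row 1, column 3; remove that cell from P, ejecting 10. So w(5) = 10. P is now [[3, 9], [4], [6]].
Step i=4: Q has 4 at row 1, column 2; remove that cell from P, ejecting 9. So w(4) = 9. P is now [[3], [4], [6]].
Step i=3: Q has 3 at row 3, column 1; remove 6 from row 3 of P and reverse-bump: 6 enters row 2 and ejects 4; 4 enters row 1 and ejects 3. So w(3) = 3. P is now [[4], [6]].
Step i=2: Q has 2 at row 2, column 1; remove 6 from row 2 of P and reverse-bump: 6 enters row 1 and ejects 4. So w(2) = 4. P is now [[6]].
Step i=1: Q has 1 at row 1, column 1; remove that cell from P, ejecting 6. So w(1) = 6. P is now [].

So w = 6 4 3 9 10 2 8 5 1 7.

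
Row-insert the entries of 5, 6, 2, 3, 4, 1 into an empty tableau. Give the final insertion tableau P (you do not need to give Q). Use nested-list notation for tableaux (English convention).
After inserting 5: P = [[5]].
After inserting 6: P = [[5, 6]].
After inserting 2: P = [[2, 6], [5]].
After inserting 3: P = [[2, 3], [5, 6]].
After inserting 4: P = [[2, 3, 4], [5, 6]].
After inserting 1: P = [[1, 3, 4], [2, 6], [5]].

So P = [[1, 3, 4], [2, 6], [5]].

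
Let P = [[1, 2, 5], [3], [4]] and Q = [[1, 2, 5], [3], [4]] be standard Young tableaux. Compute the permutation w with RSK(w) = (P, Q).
1 4 3 2 5

Reverse the RSK construction: for i from n down to 1, find the cell of Q containing i, remove the entry at that cell from P, and reverse-bump it up through P; the value ejected from row 1 is w(i).

Step i=5: Q has 5 at row 1, column 3; remove that cell from P, ejecting 5. So w(5) = 5. P is now [[1, 2], [3], [4]].
Step i=4: Q has 4 at row 3, column 1; remove 4 from row 3 of P and reverse-bump: 4 enters row 2 and ejects 3; 3 enters row 1 and ejects 2. So w(4) = 2. P is now [[1, 3], [4]].
Step i=3: Q has 3 at row 2, column 1; remove 4 from row 2 of P and reverse-bump: 4 enters row 1 and ejects 3. So w(3) = 3. P is now [[1, 4]].
Step i=2: Q has 2 at row 1, column 2; remove that cell from P, ejecting 4. So w(2) = 4. P is now [[1]].
Step i=1: Q has 1 at row 1, column 1; remove that cell from P, ejecting 1. So w(1) = 1. P is now [].

So w = 1 4 3 2 5.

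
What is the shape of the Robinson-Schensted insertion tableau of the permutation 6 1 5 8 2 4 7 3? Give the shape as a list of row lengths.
Row-insert each entry into an empty tableau.

After inserting 6: P = [[6]].
After inserting 1: P = [[1], [6]].
After inserting 5: P = [[1, 5], [6]].
After inserting 8: P = [[1, 5, 8], [6]].
After inserting 2: P = [[1, 2, 8], [5], [6]].
After inserting 4: P = [[1, 2, 4], [5, 8], [6]].
After inserting 7: P = [[1, 2, 4, 7], [5, 8], [6]].
After inserting 3: P = [[1, 2, 3, 7], [4, 8], [5], [6]].

The final insertion tableau P = [[1, 2, 3, 7], [4, 8], [5], [6]] has shape [4, 2, 1, 1].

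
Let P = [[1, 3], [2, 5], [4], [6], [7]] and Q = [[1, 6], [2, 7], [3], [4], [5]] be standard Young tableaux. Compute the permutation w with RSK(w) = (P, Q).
7 6 4 2 1 5 3

Reverse the RSK construction: for i from n down to 1, find the cell of Q containing i, remove the entry at that cell from P, and reverse-bump it up through P; the value ejected from row 1 is w(i).

Step i=7: Q has 7 at row 2, column 2; remove 5 from row 2 of P and reverse-bump: 5 enters row 1 and ejects 3. So w(7) = 3. P is now [[1, 5], [2], [4], [6], [7]].
Step i=6: Q has 6 at row 1, column 2; remove that cell from P, ejecting 5. So w(6) = 5. P is now [[1], [2], [4], [6], [7]].
Step i=5: Q has 5 at row 5, column 1; remove 7 from row 5 of P and reverse-bump: 7 enters row 4 and ejects 6; 6 enters row 3 and ejects 4; 4 enters row 2 and ejects 2; 2 enters row 1 and ejects 1. So w(5) = 1. P is now [[2], [4], [6], [7]].
Step i=4: Q has 4 at row 4, column 1; remove 7 from row 4 of P and reverse-bump: 7 enters row 3 and ejects 6; 6 enters row 2 and ejects 4; 4 enters row 1 and ejects 2. So w(4) = 2. P is now [[4], [6], [7]].
Step i=3: Q has 3 at row 3, column 1; remove 7 from row 3 of P and reverse-bump: 7 enters row 2 and ejects 6; 6 enters row 1 and ejects 4. So w(3) = 4. P is now [[6], [7]].
Step i=2: Q has 2 at row 2, column 1; remove 7 from row 2 of P and reverse-bump: 7 enters row 1 and ejects 6. So w(2) = 6. P is now [[7]].
Step i=1: Q has 1 at row 1, column 1; remove that cell from P, ejecting 7. So w(1) = 7. P is now [].

So w = 7 6 4 2 1 5 3.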